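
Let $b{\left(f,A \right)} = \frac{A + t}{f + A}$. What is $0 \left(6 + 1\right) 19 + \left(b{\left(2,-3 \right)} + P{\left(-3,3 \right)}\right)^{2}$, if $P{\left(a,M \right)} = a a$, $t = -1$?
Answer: $169$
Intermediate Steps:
$P{\left(a,M \right)} = a^{2}$
$b{\left(f,A \right)} = \frac{-1 + A}{A + f}$ ($b{\left(f,A \right)} = \frac{A - 1}{f + A} = \frac{-1 + A}{A + f}$)
$0 \left(6 + 1\right) 19 + \left(b{\left(2,-3 \right)} + P{\left(-3,3 \right)}\right)^{2} = 0 \left(6 + 1\right) 19 + \left(\frac{-1 - 3}{-3 + 2} + \left(-3\right)^{2}\right)^{2} = 0 \cdot 7 \cdot 19 + \left(\frac{1}{-1} \left(-4\right) + 9\right)^{2} = 0 \cdot 19 + \left(\left(-1\right) \left(-4\right) + 9\right)^{2} = 0 + \left(4 + 9\right)^{2} = 0 + 13^{2} = 0 + 169 = 169$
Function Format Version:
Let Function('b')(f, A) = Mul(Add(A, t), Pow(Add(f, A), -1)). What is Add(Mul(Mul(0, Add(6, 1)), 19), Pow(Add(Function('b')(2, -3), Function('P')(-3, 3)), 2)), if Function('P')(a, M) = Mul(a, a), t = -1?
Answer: 169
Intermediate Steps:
Function('P')(a, M) = Pow(a, 2)
Function('b')(f, A) = Mul(Pow(Add(A, f), -1), Add(-1, A)) (Function('b')(f, A) = Mul(Add(A, -1), Pow(Add(f, A), -1)) = Mul(Add(-1, A), Pow(Add(A, f), -1)) = Mul(Pow(Add(A, f), -1), Add(-1, A)))
Add(Mul(Mul(0, Add(6, 1)), 19), Pow(Add(Function('b')(2, -3), Function('P')(-3, 3)), 2)) = Add(Mul(Mul(0, Add(6, 1)), 19), Pow(Add(Mul(Pow(Add(-3, 2), -1), Add(-1, -3)), Pow(-3, 2)), 2)) = Add(Mul(Mul(0, 7), 19), Pow(Add(Mul(Pow(-1, -1), -4), 9), 2)) = Add(Mul(0, 19), Pow(Add(Mul(-1, -4), 9), 2)) = Add(0, Pow(Add(4, 9), 2)) = Add(0, Pow(13, 2)) = Add(0, 169) = 169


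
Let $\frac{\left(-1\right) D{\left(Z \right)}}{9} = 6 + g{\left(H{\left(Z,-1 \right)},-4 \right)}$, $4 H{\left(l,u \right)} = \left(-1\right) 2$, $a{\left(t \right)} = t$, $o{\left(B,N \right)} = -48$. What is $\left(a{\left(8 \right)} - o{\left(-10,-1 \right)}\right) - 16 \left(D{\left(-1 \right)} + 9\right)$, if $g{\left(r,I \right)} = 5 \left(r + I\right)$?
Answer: $-2464$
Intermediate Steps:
$H{\left(l,u \right)} = - \frac{1}{2}$ ($H{\left(l,u \right)} = \frac{\left(-1\right) 2}{4} = \frac{1}{4} \left(-2\right) = - \frac{1}{2}$)
$g{\left(r,I \right)} = 5 I + 5 r$ ($g{\left(r,I \right)} = 5 \left(I + r\right) = 5 I + 5 r$)
$D{\left(Z \right)} = \frac{297}{2}$ ($D{\left(Z \right)} = - 9 \left(6 + \left(5 \left(-4\right) + 5 \left(- \frac{1}{2}\right)\right)\right) = - 9 \left(6 - \frac{45}{2}\right) = \left(-9\right) \left(- \frac{33}{2}\right) = \frac{297}{2}$)
$\left(a{\left(8 \right)} - o{\left(-10,-1 \right)}\right) - 16 \left(D{\left(-1 \right)} + 9\right) = \left(8 - -48\right) - 16 \left(\frac{297}{2} + 9\right) = \left(8 + 48\right) - 16 \cdot \frac{315}{2} = 56 - 2520 = -2464$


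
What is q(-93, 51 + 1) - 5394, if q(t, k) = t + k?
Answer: -5435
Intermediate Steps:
q(t, k) = k + t
q(-93, 51 + 1) - 5394 = ((51 + 1) - 93) - 5394 = (52 - 93) - 5394 = -41 - 5394 = -5435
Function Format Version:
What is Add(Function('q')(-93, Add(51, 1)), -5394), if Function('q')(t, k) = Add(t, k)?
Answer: -5435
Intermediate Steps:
Function('q')(t, k) = Add(k, t)
Add(Function('q')(-93, Add(51, 1)), -5394) = Add(Add(Add(51, 1), -93), -5394) = Add(Add(52, -93), -5394) = Add(-41, -5394) = -5435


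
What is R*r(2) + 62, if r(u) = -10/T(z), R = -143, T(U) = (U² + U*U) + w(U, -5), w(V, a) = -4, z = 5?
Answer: 2141/23 ≈ 93.087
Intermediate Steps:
T(U) = -4 + 2*U² (T(U) = (U² + U*U) - 4 = (U² + U²) - 4 = 2*U² - 4 = -4 + 2*U²)
r(u) = -5/23 (r(u) = -10/(-4 + 2*5²) = -10/(-4 + 2*25) = -10/(-4 + 50) = -10/46 = -10*1/46 = -5/23)
R*r(2) + 62 = -143*(-5/23) + 62 = 715/23 + 62 = 2141/23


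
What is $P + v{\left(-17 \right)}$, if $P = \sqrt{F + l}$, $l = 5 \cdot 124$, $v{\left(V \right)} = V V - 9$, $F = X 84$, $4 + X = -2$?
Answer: $280 + 2 \sqrt{29} \approx 290.77$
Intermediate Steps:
$X = -6$ ($X = -4 - 2 = -6$)
$F = -504$ ($F = \left(-6\right) 84 = -504$)
$v{\left(V \right)} = -9 + V^{2}$ ($v{\left(V \right)} = V^{2} - 9 = -9 + V^{2}$)
$l = 620$
$P = 2 \sqrt{29}$ ($P = \sqrt{-504 + 620} = \sqrt{116} = 2 \sqrt{29} \approx 10.77$)
$P + v{\left(-17 \right)} = 2 \sqrt{29} - \left(9 - \left(-17\right)^{2}\right) = 2 \sqrt{29} + \left(-9 + 289\right) = 2 \sqrt{29} + 280 = 280 + 2 \sqrt{29}$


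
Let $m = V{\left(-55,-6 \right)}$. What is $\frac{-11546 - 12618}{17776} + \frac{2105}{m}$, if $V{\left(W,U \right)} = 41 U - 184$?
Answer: $- \frac{1195225}{191092} \approx -6.2547$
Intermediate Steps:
$V{\left(W,U \right)} = -184 + 41 U$
$m = -430$ ($m = -184 + 41 \left(-6\right) = -184 - 246 = -430$)
$\frac{-11546 - 12618}{17776} + \frac{2105}{m} = \frac{-11546 - 12618}{17776} + \frac{2105}{-430} = \left(-11546 - 12618\right) \frac{1}{17776} + 2105 \left(- \frac{1}{430}\right) = \left(-24164\right) \frac{1}{17776} - \frac{421}{86} = - \frac{6041}{4444} - \frac{421}{86} = - \frac{1195225}{191092}$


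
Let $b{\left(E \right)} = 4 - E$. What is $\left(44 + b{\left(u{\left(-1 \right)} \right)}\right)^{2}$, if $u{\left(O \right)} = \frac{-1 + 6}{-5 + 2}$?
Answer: $\frac{22201}{9} \approx 2466.8$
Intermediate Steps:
$u{\left(O \right)} = - \frac{5}{3}$ ($u{\left(O \right)} = \frac{5}{-3} = 5 \left(- \frac{1}{3}\right) = - \frac{5}{3}$)
$\left(44 + b{\left(u{\left(-1 \right)} \right)}\right)^{2} = \left(44 + \left(4 - - \frac{5}{3}\right)\right)^{2} = \left(44 + \left(4 + \frac{5}{3}\right)\right)^{2} = \left(44 + \frac{17}{3}\right)^{2} = \left(\frac{149}{3}\right)^{2} = \frac{22201}{9}$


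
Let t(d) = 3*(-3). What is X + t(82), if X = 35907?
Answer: 35898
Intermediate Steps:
t(d) = -9
X + t(82) = 35907 - 9 = 35898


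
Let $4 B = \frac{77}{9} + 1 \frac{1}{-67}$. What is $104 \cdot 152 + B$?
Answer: $\frac{19067023}{1206} \approx 15810.0$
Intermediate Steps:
$B = \frac{2575}{1206}$ ($B = \frac{\frac{77}{9} + 1 \frac{1}{-67}}{4} = \frac{77 \cdot \frac{1}{9} + 1 \left(- \frac{1}{67}\right)}{4} = \frac{\frac{77}{9} - \frac{1}{67}}{4} = \frac{1}{4} \cdot \frac{5150}{603} = \frac{2575}{1206} \approx 2.1352$)
$104 \cdot 152 + B = 104 \cdot 152 + \frac{2575}{1206} = 15808 + \frac{2575}{1206} = \frac{19067023}{1206}$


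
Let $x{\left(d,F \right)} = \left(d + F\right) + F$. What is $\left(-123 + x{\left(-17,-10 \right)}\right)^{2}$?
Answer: $25600$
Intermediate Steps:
$x{\left(d,F \right)} = d + 2 F$ ($x{\left(d,F \right)} = \left(F + d\right) + F = d + 2 F$)
$\left(-123 + x{\left(-17,-10 \right)}\right)^{2} = \left(-123 + \left(-17 + 2 \left(-10\right)\right)\right)^{2} = \left(-123 - 37\right)^{2} = \left(-160\right)^{2} = 25600$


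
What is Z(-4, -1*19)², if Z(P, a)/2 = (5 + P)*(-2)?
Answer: 16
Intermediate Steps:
Z(P, a) = -20 - 4*P (Z(P, a) = 2*((5 + P)*(-2)) = 2*(-10 - 2*P) = -20 - 4*P)
Z(-4, -1*19)² = (-20 - 4*(-4))² = (-20 + 16)² = (-4)² = 16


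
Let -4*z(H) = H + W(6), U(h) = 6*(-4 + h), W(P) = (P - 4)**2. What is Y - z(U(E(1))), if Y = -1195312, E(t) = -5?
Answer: -2390649/2 ≈ -1.1953e+6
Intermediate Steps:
W(P) = (-4 + P)**2
U(h) = -24 + 6*h
z(H) = -1 - H/4 (z(H) = -(H + (-4 + 6)**2)/4 = -(H + 2**2)/4 = -(H + 4)/4 = -(4 + H)/4 = -1 - H/4)
Y - z(U(E(1))) = -1195312 - (-1 - (-24 + 6*(-5))/4) = -1195312 - (-1 - (-24 - 30)/4) = -1195312 - (-1 - 1/4*(-54)) = -1195312 - (-1 + 27/2) = -1195312 - 1*25/2 = -1195312 - 25/2 = -2390649/2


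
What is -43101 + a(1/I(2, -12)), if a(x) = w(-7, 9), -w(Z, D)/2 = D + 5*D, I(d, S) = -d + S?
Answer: -43209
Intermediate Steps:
I(d, S) = S - d
w(Z, D) = -12*D (w(Z, D) = -2*(D + 5*D) = -12*D)
a(x) = -108 (a(x) = -12*9 = -108)
-43101 + a(1/I(2, -12)) = -43101 - 108 = -43209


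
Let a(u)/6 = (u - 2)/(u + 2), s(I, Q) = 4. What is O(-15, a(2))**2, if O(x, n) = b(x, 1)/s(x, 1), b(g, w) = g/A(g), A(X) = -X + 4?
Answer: 225/5776 ≈ 0.038954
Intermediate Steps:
a(u) = 6*(-2 + u)/(2 + u) (a(u) = 6*((u - 2)/(u + 2)) = 6*((-2 + u)/(2 + u)) = 6*(-2 + u)/(2 + u))
A(X) = 4 - X
b(g, w) = g/(4 - g)
O(x, n) = -x/(4*(-4 + x)) (O(x, n) = -x/(-4 + x)/4 = -x/(-4 + x)*(1/4) = -x/(4*(-4 + x)))
O(-15, a(2))**2 = (-1*(-15)/(-16 + 4*(-15)))**2 = (-1*(-15)/(-16 - 60))**2 = (-1*(-15)/(-76))**2 = (-1*(-15)*(-1/76))**2 = (-15/76)**2 = 225/5776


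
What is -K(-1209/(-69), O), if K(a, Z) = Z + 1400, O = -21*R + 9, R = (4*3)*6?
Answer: 103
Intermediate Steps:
R = 72 (R = 12*6 = 72)
O = -1503 (O = -21*72 + 9 = -1512 + 9 = -1503)
K(a, Z) = 1400 + Z
-K(-1209/(-69), O) = -(1400 - 1503) = -1*(-103) = 103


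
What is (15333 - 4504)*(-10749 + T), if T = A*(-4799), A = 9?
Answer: -584116260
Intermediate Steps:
T = -43191 (T = 9*(-4799) = -43191)
(15333 - 4504)*(-10749 + T) = (15333 - 4504)*(-10749 - 43191) = 10829*(-53940) = -584116260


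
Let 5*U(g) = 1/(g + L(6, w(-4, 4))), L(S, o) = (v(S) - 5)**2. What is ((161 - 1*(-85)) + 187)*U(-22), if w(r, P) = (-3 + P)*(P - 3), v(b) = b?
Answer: -433/105 ≈ -4.1238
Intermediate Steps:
w(r, P) = (-3 + P)**2 (w(r, P) = (-3 + P)*(-3 + P) = (-3 + P)**2)
L(S, o) = (-5 + S)**2 (L(S, o) = (S - 5)**2 = (-5 + S)**2)
U(g) = 1/(5*(1 + g)) (U(g) = 1/(5*(g + (-5 + 6)**2)) = 1/(5*(g + 1**2)) = 1/(5*(g + 1)) = 1/(5*(1 + g)))
((161 - 1*(-85)) + 187)*U(-22) = ((161 - 1*(-85)) + 187)*(1/(5*(1 - 22))) = ((161 + 85) + 187)*((1/5)/(-21)) = (246 + 187)*((1/5)*(-1/21)) = 433*(-1/105) = -433/105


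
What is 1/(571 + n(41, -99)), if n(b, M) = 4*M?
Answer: 1/175 ≈ 0.0057143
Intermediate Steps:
1/(571 + n(41, -99)) = 1/(571 + 4*(-99)) = 1/(571 - 396) = 1/175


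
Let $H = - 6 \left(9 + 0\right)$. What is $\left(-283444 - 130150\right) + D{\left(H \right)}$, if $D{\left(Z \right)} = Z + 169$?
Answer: $-413479$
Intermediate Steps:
$H = -54$ ($H = \left(-6\right) 9 = -54$)
$D{\left(Z \right)} = 169 + Z$
$\left(-283444 - 130150\right) + D{\left(H \right)} = \left(-283444 - 130150\right) + \left(169 - 54\right) = \left(-283444 - 130150\right) + 115 = -413594 + 115 = -413479$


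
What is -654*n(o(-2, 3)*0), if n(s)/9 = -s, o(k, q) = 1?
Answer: 0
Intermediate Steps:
n(s) = -9*s (n(s) = 9*(-s) = -9*s)
-654*n(o(-2, 3)*0) = -(-5886)*1*0 = -(-5886)*0 = -654*0 = 0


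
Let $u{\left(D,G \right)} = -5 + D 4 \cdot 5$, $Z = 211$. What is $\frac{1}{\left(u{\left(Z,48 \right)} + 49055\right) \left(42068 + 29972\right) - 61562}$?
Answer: $\frac{1}{3837509238} \approx 2.6059 \cdot 10^{-10}$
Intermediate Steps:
$u{\left(D,G \right)} = -5 + 20 D$ ($u{\left(D,G \right)} = -5 + D 20 = -5 + 20 D$)
$\frac{1}{\left(u{\left(Z,48 \right)} + 49055\right) \left(42068 + 29972\right) - 61562} = \frac{1}{\left(\left(-5 + 20 \cdot 211\right) + 49055\right) \left(42068 + 29972\right) - 61562} = \frac{1}{\left(\left(-5 + 4220\right) + 49055\right) 72040 - 61562} = \frac{1}{\left(4215 + 49055\right) 72040 - 61562} = \frac{1}{53270 \cdot 72040 - 61562} = \frac{1}{3837570800 - 61562} = \frac{1}{3837509238}$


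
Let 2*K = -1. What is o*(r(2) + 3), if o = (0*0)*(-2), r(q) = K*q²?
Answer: 0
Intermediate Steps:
K = -½ (K = (½)*(-1) = -½ ≈ -0.50000)
r(q) = -q²/2
o = 0 (o = 0*(-2) = 0)
o*(r(2) + 3) = 0*(-½*2² + 3) = 0*(-½*4 + 3) = 0*(-2 + 3) = 0*1 = 0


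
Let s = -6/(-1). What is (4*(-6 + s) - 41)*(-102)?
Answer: 4182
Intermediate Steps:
s = 6 (s = -6*(-1) = 6)
(4*(-6 + s) - 41)*(-102) = (4*(-6 + 6) - 41)*(-102) = (4*0 - 41)*(-102) = (0 - 41)*(-102) = -41*(-102) = 4182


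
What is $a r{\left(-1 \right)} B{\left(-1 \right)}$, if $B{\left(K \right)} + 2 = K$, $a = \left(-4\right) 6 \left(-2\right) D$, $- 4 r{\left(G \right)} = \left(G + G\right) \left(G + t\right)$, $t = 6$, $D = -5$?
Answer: $1800$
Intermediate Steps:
$r{\left(G \right)} = - \frac{G \left(6 + G\right)}{2}$ ($r{\left(G \right)} = - \frac{\left(G + G\right) \left(G + 6\right)}{4} = - \frac{2 G \left(6 + G\right)}{4} = - \frac{G \left(6 + G\right)}{2}$)
$a = -240$ ($a = \left(-4\right) 6 \left(-2\right) \left(-5\right) = \left(-24\right) \left(-2\right) \left(-5\right) = 48 \left(-5\right) = -240$)
$B{\left(K \right)} = -2 + K$
$a r{\left(-1 \right)} B{\left(-1 \right)} = - 240 \left(\left(- \frac{1}{2}\right) \left(-1\right) \left(6 - 1\right)\right) \left(-2 - 1\right) = - 240 \left(\left(- \frac{1}{2}\right) \left(-1\right) 5\right) \left(-3\right) = \left(-240\right) \frac{5}{2} \left(-3\right) = \left(-600\right) \left(-3\right) = 1800$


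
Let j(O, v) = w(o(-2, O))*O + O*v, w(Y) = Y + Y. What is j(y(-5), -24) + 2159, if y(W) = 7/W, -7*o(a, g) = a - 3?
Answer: 10953/5 ≈ 2190.6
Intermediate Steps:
o(a, g) = 3/7 - a/7 (o(a, g) = -(a - 3)/7 = -(-3 + a)/7 = 3/7 - a/7)
w(Y) = 2*Y
j(O, v) = 10*O/7 + O*v (j(O, v) = (2*(3/7 - ⅐*(-2)))*O + O*v = (2*(3/7 + 2/7))*O + O*v = (2*(5/7))*O + O*v = 10*O/7 + O*v)
j(y(-5), -24) + 2159 = (7/(-5))*(10 + 7*(-24))/7 + 2159 = (7*(-⅕))*(10 - 168)/7 + 2159 = (⅐)*(-7/5)*(-158) + 2159 = 158/5 + 2159 = 10953/5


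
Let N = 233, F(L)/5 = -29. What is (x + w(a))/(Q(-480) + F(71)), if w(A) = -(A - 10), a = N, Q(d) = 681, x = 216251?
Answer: 54007/134 ≈ 403.04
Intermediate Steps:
F(L) = -145 (F(L) = 5*(-29) = -145)
a = 233
w(A) = 10 - A (w(A) = -(-10 + A) = 10 - A)
(x + w(a))/(Q(-480) + F(71)) = (216251 + (10 - 1*233))/(681 - 145) = (216251 + (10 - 233))/536 = (216251 - 223)*(1/536) = 216028*(1/536) = 54007/134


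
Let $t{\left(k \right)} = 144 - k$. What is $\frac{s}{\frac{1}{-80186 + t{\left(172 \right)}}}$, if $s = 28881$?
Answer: $-2316660534$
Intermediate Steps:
$\frac{s}{\frac{1}{-80186 + t{\left(172 \right)}}} = \frac{28881}{\frac{1}{-80186 + \left(144 - 172\right)}} = \frac{28881}{\frac{1}{-80186 - 28}} = \frac{28881}{\frac{1}{-80214}} = \frac{28881}{- \frac{1}{80214}} = 28881 \left(-80214\right) = -2316660534$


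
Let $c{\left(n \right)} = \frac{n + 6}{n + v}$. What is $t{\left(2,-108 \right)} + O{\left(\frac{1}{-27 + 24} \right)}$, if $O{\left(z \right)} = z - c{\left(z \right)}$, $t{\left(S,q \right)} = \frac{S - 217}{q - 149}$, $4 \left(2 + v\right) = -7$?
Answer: $\frac{71440}{37779} \approx 1.891$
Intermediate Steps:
$v = - \frac{15}{4}$ ($v = -2 + \frac{1}{4} \left(-7\right) = -2 - \frac{7}{4} = - \frac{15}{4} \approx -3.75$)
$t{\left(S,q \right)} = \frac{-217 + S}{-149 + q}$
$c{\left(n \right)} = \frac{6 + n}{- \frac{15}{4} + n}$ ($c{\left(n \right)} = \frac{n + 6}{n - \frac{15}{4}} = \frac{6 + n}{- \frac{15}{4} + n}$)
$O{\left(z \right)} = z - \frac{4 \left(6 + z\right)}{-15 + 4 z}$
$t{\left(2,-108 \right)} + O{\left(\frac{1}{-27 + 24} \right)} = \frac{-217 + 2}{-149 - 108} + \frac{-24 - \frac{19}{-27 + 24} + 4 \left(\frac{1}{-27 + 24}\right)^{2}}{-15 + \frac{4}{-27 + 24}} = \frac{1}{-257} \left(-215\right) + \frac{-24 - \frac{19}{-3} + 4 \left(\frac{1}{-3}\right)^{2}}{-15 + \frac{4}{-3}} = \left(- \frac{1}{257}\right) \left(-215\right) + \frac{-24 - - \frac{19}{3} + 4 \left(- \frac{1}{3}\right)^{2}}{-15 + 4 \left(- \frac{1}{3}\right)} = \frac{215}{257} + \frac{-24 + \frac{19}{3} + 4 \cdot \frac{1}{9}}{-15 - \frac{4}{3}} = \frac{215}{257} + \frac{-24 + \frac{19}{3} + \frac{4}{9}}{- \frac{49}{3}} = \frac{215}{257} - - \frac{155}{147} = \frac{215}{257} + \frac{155}{147} = \frac{71440}{37779}$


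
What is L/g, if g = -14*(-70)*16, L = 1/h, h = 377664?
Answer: 1/5921771520 ≈ 1.6887e-10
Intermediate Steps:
L = 1/377664 ≈ 2.6479e-6
g = 15680 (g = 980*16 = 15680)
L/g = (1/377664)/15680 = (1/377664)*(1/15680) = 1/5921771520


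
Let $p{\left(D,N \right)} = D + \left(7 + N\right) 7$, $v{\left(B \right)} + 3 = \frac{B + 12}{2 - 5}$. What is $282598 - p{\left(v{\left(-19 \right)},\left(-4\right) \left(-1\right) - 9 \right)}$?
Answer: $\frac{847754}{3} \approx 2.8258 \cdot 10^{5}$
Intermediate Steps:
$v{\left(B \right)} = -7 - \frac{B}{3}$ ($v{\left(B \right)} = -3 + \frac{B + 12}{2 - 5} = -3 + \frac{12 + B}{-3} = -3 + \left(12 + B\right) \left(- \frac{1}{3}\right) = -3 - \left(4 + \frac{B}{3}\right) = -7 - \frac{B}{3}$)
$p{\left(D,N \right)} = 49 + D + 7 N$ ($p{\left(D,N \right)} = D + \left(49 + 7 N\right) = 49 + D + 7 N$)
$282598 - p{\left(v{\left(-19 \right)},\left(-4\right) \left(-1\right) - 9 \right)} = 282598 - \left(49 - \frac{2}{3} + 7 \left(\left(-4\right) \left(-1\right) - 9\right)\right) = 282598 - \left(49 + \left(-7 + \frac{19}{3}\right) + 7 \left(4 - 9\right)\right) = 282598 - \left(49 - \frac{2}{3} + 7 \left(-5\right)\right) = 282598 - \left(49 - \frac{2}{3} - 35\right) = 282598 - \frac{40}{3} = \frac{847754}{3}$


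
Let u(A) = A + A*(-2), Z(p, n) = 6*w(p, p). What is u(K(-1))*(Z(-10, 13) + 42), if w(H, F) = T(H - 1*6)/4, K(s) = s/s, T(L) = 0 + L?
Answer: -18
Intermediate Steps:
T(L) = L
K(s) = 1
w(H, F) = -3/2 + H/4 (w(H, F) = (H - 1*6)/4 = (H - 6)*(¼) = (-6 + H)*(¼) = -3/2 + H/4)
Z(p, n) = -9 + 3*p/2 (Z(p, n) = 6*(-3/2 + p/4) = -9 + 3*p/2)
u(A) = -A (u(A) = A - 2*A = -A)
u(K(-1))*(Z(-10, 13) + 42) = (-1*1)*((-9 + (3/2)*(-10)) + 42) = -((-9 - 15) + 42) = -(-24 + 42) = -1*18 = -18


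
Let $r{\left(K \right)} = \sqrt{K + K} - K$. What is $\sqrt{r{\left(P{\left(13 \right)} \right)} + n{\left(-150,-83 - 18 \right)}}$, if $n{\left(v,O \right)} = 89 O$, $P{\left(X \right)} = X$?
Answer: $\sqrt{-9002 + \sqrt{26}} \approx 94.852 i$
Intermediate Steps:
$r{\left(K \right)} = - K + \sqrt{2} \sqrt{K}$ ($r{\left(K \right)} = \sqrt{2 K} - K = \sqrt{2} \sqrt{K} - K = - K + \sqrt{2} \sqrt{K}$)
$\sqrt{r{\left(P{\left(13 \right)} \right)} + n{\left(-150,-83 - 18 \right)}} = \sqrt{\left(\left(-1\right) 13 + \sqrt{2} \sqrt{13}\right) + 89 \left(-83 - 18\right)} = \sqrt{\left(-13 + \sqrt{26}\right) + 89 \left(-101\right)} = \sqrt{\left(-13 + \sqrt{26}\right) - 8989} = \sqrt{-9002 + \sqrt{26}}$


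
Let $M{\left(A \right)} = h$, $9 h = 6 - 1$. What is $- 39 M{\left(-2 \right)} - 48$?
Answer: $- \frac{209}{3} \approx -69.667$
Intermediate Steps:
$h = \frac{5}{9}$ ($h = \frac{6 - 1}{9} = \frac{1}{9} \cdot 5 = \frac{5}{9} \approx 0.55556$)
$M{\left(A \right)} = \frac{5}{9}$
$- 39 M{\left(-2 \right)} - 48 = \left(-39\right) \frac{5}{9} - 48 = - \frac{65}{3} - 48 = - \frac{209}{3}$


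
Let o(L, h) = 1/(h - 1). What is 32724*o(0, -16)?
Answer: -32724/17 ≈ -1924.9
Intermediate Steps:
o(L, h) = 1/(-1 + h)
32724*o(0, -16) = 32724/(-1 - 16) = 32724/(-17) = 32724*(-1/17) = -32724/17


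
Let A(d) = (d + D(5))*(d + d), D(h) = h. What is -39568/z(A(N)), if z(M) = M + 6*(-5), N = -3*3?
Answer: -19784/21 ≈ -942.10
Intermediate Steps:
N = -9
A(d) = 2*d*(5 + d) (A(d) = (d + 5)*(d + d) = (5 + d)*(2*d) = 2*d*(5 + d))
z(M) = -30 + M (z(M) = M - 30 = -30 + M)
-39568/z(A(N)) = -39568/(-30 + 2*(-9)*(5 - 9)) = -39568/(-30 + 2*(-9)*(-4)) = -39568/(-30 + 72) = -39568/42 = -39568*1/42 = -19784/21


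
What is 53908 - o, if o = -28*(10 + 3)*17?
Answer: 60096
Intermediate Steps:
o = -6188 (o = -364*17 = -28*221 = -6188)
53908 - o = 53908 - 1*(-6188) = 53908 + 6188 = 60096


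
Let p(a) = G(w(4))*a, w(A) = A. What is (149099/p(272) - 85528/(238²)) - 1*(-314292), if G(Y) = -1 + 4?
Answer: 213756245707/679728 ≈ 3.1447e+5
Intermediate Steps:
G(Y) = 3
p(a) = 3*a
(149099/p(272) - 85528/(238²)) - 1*(-314292) = (149099/((3*272)) - 85528/(238²)) - 1*(-314292) = (149099/816 - 85528/56644) + 314292 = (149099*(1/816) - 85528*1/56644) + 314292 = (149099/816 - 21382/14161) + 314292 = 123173131/679728 + 314292 = 213756245707/679728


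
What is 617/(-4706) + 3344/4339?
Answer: 13059701/20419334 ≈ 0.63958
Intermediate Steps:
617/(-4706) + 3344/4339 = 617*(-1/4706) + 3344*(1/4339) = -617/4706 + 3344/4339 = 13059701/20419334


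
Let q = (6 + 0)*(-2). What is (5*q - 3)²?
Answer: 3969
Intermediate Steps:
q = -12 (q = 6*(-2) = -12)
(5*q - 3)² = (5*(-12) - 3)² = (-60 - 3)² = (-63)² = 3969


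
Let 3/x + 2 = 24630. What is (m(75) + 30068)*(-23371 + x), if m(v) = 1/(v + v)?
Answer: -519197186825597/738840 ≈ -7.0272e+8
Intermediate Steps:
x = 3/24628 (x = 3/(-2 + 24630) = 3/24628 ≈ 0.00012181)
m(v) = 1/(2*v)
(m(75) + 30068)*(-23371 + x) = ((½)/75 + 30068)*(-23371 + 3/24628) = ((½)*(1/75) + 30068)*(-575580985/24628) = (1/150 + 30068)*(-575580985/24628) = (4510201/150)*(-575580985/24628) = -519197186825597/738840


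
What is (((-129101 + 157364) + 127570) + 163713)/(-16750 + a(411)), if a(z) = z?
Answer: -319546/16339 ≈ -19.557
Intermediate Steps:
(((-129101 + 157364) + 127570) + 163713)/(-16750 + a(411)) = (((-129101 + 157364) + 127570) + 163713)/(-16750 + 411) = ((28263 + 127570) + 163713)/(-16339) = (155833 + 163713)*(-1/16339) = 319546*(-1/16339) = -319546/16339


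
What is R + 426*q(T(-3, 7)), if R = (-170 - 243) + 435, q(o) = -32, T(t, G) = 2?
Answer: -13610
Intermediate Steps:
R = 22 (R = -413 + 435 = 22)
R + 426*q(T(-3, 7)) = 22 + 426*(-32) = 22 - 13632 = -13610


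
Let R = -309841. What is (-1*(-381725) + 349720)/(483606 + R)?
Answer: 146289/34753 ≈ 4.2094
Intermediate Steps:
(-1*(-381725) + 349720)/(483606 + R) = (-1*(-381725) + 349720)/(483606 - 309841) = (381725 + 349720)/173765 = 731445*(1/173765) = 146289/34753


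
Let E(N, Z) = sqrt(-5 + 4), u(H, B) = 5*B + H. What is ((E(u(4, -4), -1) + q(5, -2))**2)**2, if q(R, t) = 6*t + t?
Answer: (14 - I)**4 ≈ 37241.0 - 10920.0*I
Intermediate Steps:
u(H, B) = H + 5*B
q(R, t) = 7*t
E(N, Z) = I (E(N, Z) = sqrt(-1) = I)
((E(u(4, -4), -1) + q(5, -2))**2)**2 = ((I + 7*(-2))**2)**2 = ((I - 14)**2)**2 = ((-14 + I)**2)**2 = (-14 + I)**4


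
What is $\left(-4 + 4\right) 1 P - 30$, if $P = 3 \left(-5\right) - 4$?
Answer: $-30$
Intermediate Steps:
$P = -19$ ($P = -15 - 4 = -19$)
$\left(-4 + 4\right) 1 P - 30 = \left(-4 + 4\right) 1 \left(-19\right) - 30 = 0 \cdot 1 \left(-19\right) - 30 = 0 \left(-19\right) - 30 = 0 - 30 = -30$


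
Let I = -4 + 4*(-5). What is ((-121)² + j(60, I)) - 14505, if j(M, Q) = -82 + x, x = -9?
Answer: 45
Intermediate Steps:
I = -24 (I = -4 - 20 = -24)
j(M, Q) = -91 (j(M, Q) = -82 - 9 = -91)
((-121)² + j(60, I)) - 14505 = ((-121)² - 91) - 14505 = (14641 - 91) - 14505 = 14550 - 14505 = 45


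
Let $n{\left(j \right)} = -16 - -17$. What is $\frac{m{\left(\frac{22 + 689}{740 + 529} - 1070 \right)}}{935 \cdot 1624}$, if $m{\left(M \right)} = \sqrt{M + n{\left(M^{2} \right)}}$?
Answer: $\frac{i \sqrt{849666}}{42820008} \approx 2.1527 \cdot 10^{-5} i$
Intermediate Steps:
$n{\left(j \right)} = 1$ ($n{\left(j \right)} = -16 + 17 = 1$)
$m{\left(M \right)} = \sqrt{1 + M}$ ($m{\left(M \right)} = \sqrt{M + 1} = \sqrt{1 + M}$)
$\frac{m{\left(\frac{22 + 689}{740 + 529} - 1070 \right)}}{935 \cdot 1624} = \frac{\sqrt{1 - \left(1070 - \frac{22 + 689}{740 + 529}\right)}}{935 \cdot 1624} = \frac{\sqrt{1 - \left(1070 - \frac{711}{1269}\right)}}{1518440} = \sqrt{1 + \left(711 \cdot \frac{1}{1269} - 1070\right)} \frac{1}{1518440} = \sqrt{1 + \left(\frac{79}{141} - 1070\right)} \frac{1}{1518440} = \sqrt{1 - \frac{150791}{141}} \cdot \frac{1}{1518440} = \sqrt{- \frac{150650}{141}} \cdot \frac{1}{1518440} = \frac{5 i \sqrt{849666}}{141} \cdot \frac{1}{1518440} = \frac{i \sqrt{849666}}{42820008}$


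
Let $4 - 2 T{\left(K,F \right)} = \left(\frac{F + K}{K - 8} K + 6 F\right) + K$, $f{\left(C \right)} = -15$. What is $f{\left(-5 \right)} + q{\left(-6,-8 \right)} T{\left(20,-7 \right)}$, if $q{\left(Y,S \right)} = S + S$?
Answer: $- \frac{149}{3} \approx -49.667$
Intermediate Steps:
$q{\left(Y,S \right)} = 2 S$
$T{\left(K,F \right)} = 2 - 3 F - \frac{K}{2} - \frac{K \left(F + K\right)}{2 \left(-8 + K\right)}$ ($T{\left(K,F \right)} = 2 - \frac{\left(\frac{F + K}{K - 8} K + 6 F\right) + K}{2} = 2 - \frac{\left(\frac{F + K}{-8 + K} K + 6 F\right) + K}{2} = 2 - \frac{\left(\frac{K \left(F + K\right)}{-8 + K} + 6 F\right) + K}{2} = 2 - \frac{\left(6 F + \frac{K \left(F + K\right)}{-8 + K}\right) + K}{2} = 2 - \frac{K + 6 F + \frac{K \left(F + K\right)}{-8 + K}}{2} = 2 - \left(\frac{K}{2} + 3 F + \frac{K \left(F + K\right)}{2 \left(-8 + K\right)}\right) = 2 - 3 F - \frac{K}{2} - \frac{K \left(F + K\right)}{2 \left(-8 + K\right)}$)
$f{\left(-5 \right)} + q{\left(-6,-8 \right)} T{\left(20,-7 \right)} = -15 + 2 \left(-8\right) \frac{-16 - 20^{2} + 6 \cdot 20 + 24 \left(-7\right) - \left(- \frac{49}{2}\right) 20}{-8 + 20} = -15 - 16 \frac{-16 - 400 + 120 - 168 + 490}{12} = -15 - 16 \cdot \frac{1}{12} \cdot 26 = -15 - \frac{104}{3} = - \frac{149}{3}$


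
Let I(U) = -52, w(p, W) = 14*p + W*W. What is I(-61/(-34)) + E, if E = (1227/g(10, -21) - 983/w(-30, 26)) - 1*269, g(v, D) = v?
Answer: -258739/1280 ≈ -202.14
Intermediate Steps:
w(p, W) = W² + 14*p (w(p, W) = 14*p + W² = W² + 14*p)
E = -192179/1280 (E = (1227/10 - 983/(26² + 14*(-30))) - 1*269 = (1227*(⅒) - 983/(676 - 420)) - 269 = (1227/10 - 983/256) - 269 = 152141/1280 - 269 = -192179/1280 ≈ -150.14)
I(-61/(-34)) + E = -52 - 192179/1280 = -258739/1280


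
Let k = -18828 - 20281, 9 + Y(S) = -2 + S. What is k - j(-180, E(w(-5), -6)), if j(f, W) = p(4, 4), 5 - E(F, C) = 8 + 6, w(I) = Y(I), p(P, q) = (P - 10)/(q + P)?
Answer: -156433/4 ≈ -39108.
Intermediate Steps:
p(P, q) = (-10 + P)/(P + q)
Y(S) = -11 + S (Y(S) = -9 + (-2 + S) = -11 + S)
w(I) = -11 + I
E(F, C) = -9 (E(F, C) = 5 - (8 + 6) = 5 - 1*14 = 5 - 14 = -9)
j(f, W) = -3/4 (j(f, W) = (-10 + 4)/(4 + 4) = -6/8 = (1/8)*(-6) = -3/4)
k = -39109
k - j(-180, E(w(-5), -6)) = -39109 - 1*(-3/4) = -39109 + 3/4 = -156433/4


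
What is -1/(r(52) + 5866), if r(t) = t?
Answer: -1/5918 ≈ -0.00016898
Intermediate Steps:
-1/(r(52) + 5866) = -1/(52 + 5866) = -1/5918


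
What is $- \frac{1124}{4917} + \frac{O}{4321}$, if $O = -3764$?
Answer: $- \frac{156808}{142593} \approx -1.0997$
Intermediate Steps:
$- \frac{1124}{4917} + \frac{O}{4321} = - \frac{1124}{4917} - \frac{3764}{4321} = - \frac{156808}{142593}$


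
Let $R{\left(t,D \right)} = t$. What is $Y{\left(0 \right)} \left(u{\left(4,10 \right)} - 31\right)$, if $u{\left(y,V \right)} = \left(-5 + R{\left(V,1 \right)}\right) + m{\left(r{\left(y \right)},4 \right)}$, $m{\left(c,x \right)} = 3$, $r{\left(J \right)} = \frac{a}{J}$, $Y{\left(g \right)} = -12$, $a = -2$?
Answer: $276$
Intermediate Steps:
$r{\left(J \right)} = - \frac{2}{J}$
$u{\left(y,V \right)} = -2 + V$ ($u{\left(y,V \right)} = \left(-5 + V\right) + 3 = -2 + V$)
$Y{\left(0 \right)} \left(u{\left(4,10 \right)} - 31\right) = - 12 \left(\left(-2 + 10\right) - 31\right) = - 12 \left(8 - 31\right) = \left(-12\right) \left(-23\right) = 276$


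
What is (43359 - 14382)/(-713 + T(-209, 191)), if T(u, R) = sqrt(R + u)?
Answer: -20660601/508387 - 86931*I*sqrt(2)/508387 ≈ -40.64 - 0.24182*I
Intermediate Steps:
(43359 - 14382)/(-713 + T(-209, 191)) = (43359 - 14382)/(-713 + sqrt(191 - 209)) = 28977/(-713 + sqrt(-18)) = 28977/(-713 + 3*I*sqrt(2))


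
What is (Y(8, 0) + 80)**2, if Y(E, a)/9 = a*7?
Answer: 6400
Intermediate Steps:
Y(E, a) = 63*a (Y(E, a) = 9*(a*7) = 9*(7*a) = 63*a)
(Y(8, 0) + 80)**2 = (63*0 + 80)**2 = (0 + 80)**2 = 80**2 = 6400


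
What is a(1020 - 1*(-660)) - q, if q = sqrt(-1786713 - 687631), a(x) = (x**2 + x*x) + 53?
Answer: 5644853 - 2*I*sqrt(618586) ≈ 5.6449e+6 - 1573.0*I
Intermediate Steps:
a(x) = 53 + 2*x**2 (a(x) = (x**2 + x**2) + 53 = 2*x**2 + 53 = 53 + 2*x**2)
q = 2*I*sqrt(618586) (q = sqrt(-2474344) = 2*I*sqrt(618586) ≈ 1573.0*I)
a(1020 - 1*(-660)) - q = (53 + 2*(1020 - 1*(-660))**2) - 2*I*sqrt(618586) = (53 + 2*(1020 + 660)**2) - 2*I*sqrt(618586) = (53 + 2*1680**2) - 2*I*sqrt(618586) = (53 + 2*2822400) - 2*I*sqrt(618586) = (53 + 5644800) - 2*I*sqrt(618586) = 5644853 - 2*I*sqrt(618586)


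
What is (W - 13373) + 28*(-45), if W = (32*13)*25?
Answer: -4233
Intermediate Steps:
W = 10400 (W = 416*25 = 10400)
(W - 13373) + 28*(-45) = (10400 - 13373) + 28*(-45) = -2973 - 1260 = -4233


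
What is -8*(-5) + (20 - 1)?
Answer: 59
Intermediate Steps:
-8*(-5) + (20 - 1) = 40 + 19 = 59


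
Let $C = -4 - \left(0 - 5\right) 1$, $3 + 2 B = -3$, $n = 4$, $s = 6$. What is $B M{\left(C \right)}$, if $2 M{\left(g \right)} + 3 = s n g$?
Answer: $- \frac{63}{2} \approx -31.5$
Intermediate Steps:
$B = -3$ ($B = - \frac{3}{2} + \frac{1}{2} \left(-3\right) = - \frac{3}{2} - \frac{3}{2} = -3$)
$C = 1$ ($C = -4 - \left(-5\right) 1 = -4 - -5 = -4 + 5 = 1$)
$M{\left(g \right)} = - \frac{3}{2} + 12 g$ ($M{\left(g \right)} = - \frac{3}{2} + \frac{6 \cdot 4 g}{2} = - \frac{3}{2} + \frac{24 g}{2} = - \frac{3}{2} + 12 g$)
$B M{\left(C \right)} = - 3 \left(- \frac{3}{2} + 12 \cdot 1\right) = - 3 \left(- \frac{3}{2} + 12\right) = \left(-3\right) \frac{21}{2} = - \frac{63}{2}$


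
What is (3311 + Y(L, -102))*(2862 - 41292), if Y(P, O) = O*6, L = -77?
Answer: -103722570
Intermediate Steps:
Y(P, O) = 6*O
(3311 + Y(L, -102))*(2862 - 41292) = (3311 + 6*(-102))*(2862 - 41292) = (3311 - 612)*(-38430) = 2699*(-38430) = -103722570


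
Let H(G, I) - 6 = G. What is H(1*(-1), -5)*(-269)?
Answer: -1345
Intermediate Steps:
H(G, I) = 6 + G
H(1*(-1), -5)*(-269) = (6 + 1*(-1))*(-269) = (6 - 1)*(-269) = 5*(-269) = -1345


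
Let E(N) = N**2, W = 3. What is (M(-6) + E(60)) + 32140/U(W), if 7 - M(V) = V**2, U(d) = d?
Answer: 42853/3 ≈ 14284.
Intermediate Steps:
M(V) = 7 - V**2
(M(-6) + E(60)) + 32140/U(W) = ((7 - 1*(-6)**2) + 60**2) + 32140/3 = ((7 - 1*36) + 3600) + 32140*(1/3) = ((7 - 36) + 3600) + 32140/3 = (-29 + 3600) + 32140/3 = 3571 + 32140/3 = 42853/3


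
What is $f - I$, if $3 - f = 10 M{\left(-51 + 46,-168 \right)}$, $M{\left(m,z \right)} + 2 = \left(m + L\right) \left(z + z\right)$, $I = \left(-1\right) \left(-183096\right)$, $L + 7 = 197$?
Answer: $438527$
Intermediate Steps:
$L = 190$ ($L = -7 + 197 = 190$)
$I = 183096$
$M{\left(m,z \right)} = -2 + 2 z \left(190 + m\right)$ ($M{\left(m,z \right)} = -2 + \left(m + 190\right) \left(z + z\right) = -2 + \left(190 + m\right) 2 z = -2 + 2 z \left(190 + m\right)$)
$f = 621623$ ($f = 3 - 10 \left(-2 + 380 \left(-168\right) + 2 \left(-51 + 46\right) \left(-168\right)\right) = 3 - 10 \left(-2 - 63840 + 2 \left(-5\right) \left(-168\right)\right) = 3 - 10 \left(-2 - 63840 + 1680\right) = 3 - 10 \left(-62162\right) = 3 - -621620 = 3 + 621620 = 621623$)
$f - I = 621623 - 183096 = 438527$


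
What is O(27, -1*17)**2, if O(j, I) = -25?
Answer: 625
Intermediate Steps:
O(27, -1*17)**2 = (-25)**2 = 625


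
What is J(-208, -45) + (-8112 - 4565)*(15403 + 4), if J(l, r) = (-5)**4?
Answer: -195313914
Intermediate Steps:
J(l, r) = 625
J(-208, -45) + (-8112 - 4565)*(15403 + 4) = 625 + (-8112 - 4565)*(15403 + 4) = 625 - 12677*15407 = 625 - 195314539 = -195313914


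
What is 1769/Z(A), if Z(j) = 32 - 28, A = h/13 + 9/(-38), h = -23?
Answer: 1769/4 ≈ 442.25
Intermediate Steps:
A = -991/494 (A = -23/13 + 9/(-38) = -23*1/13 + 9*(-1/38) = -23/13 - 9/38 = -991/494 ≈ -2.0061)
Z(j) = 4
1769/Z(A) = 1769/4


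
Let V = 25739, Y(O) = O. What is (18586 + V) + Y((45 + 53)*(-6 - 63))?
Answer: 37563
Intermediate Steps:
(18586 + V) + Y((45 + 53)*(-6 - 63)) = (18586 + 25739) + (45 + 53)*(-6 - 63) = 44325 + 98*(-69) = 44325 - 6762 = 37563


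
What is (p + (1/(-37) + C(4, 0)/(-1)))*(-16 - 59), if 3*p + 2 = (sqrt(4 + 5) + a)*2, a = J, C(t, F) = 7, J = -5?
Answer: 25050/37 ≈ 677.03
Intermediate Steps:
a = -5
p = -2 (p = -2/3 + ((sqrt(4 + 5) - 5)*2)/3 = -2/3 + ((sqrt(9) - 5)*2)/3 = -2/3 + ((3 - 5)*2)/3 = -2/3 + (-2*2)/3 = -2/3 + (1/3)*(-4) = -2/3 - 4/3 = -2)
(p + (1/(-37) + C(4, 0)/(-1)))*(-16 - 59) = (-2 + (1/(-37) + 7/(-1)))*(-16 - 59) = (-2 + (1*(-1/37) + 7*(-1)))*(-75) = (-2 + (-1/37 - 7))*(-75) = (-2 - 260/37)*(-75) = -334/37*(-75) = 25050/37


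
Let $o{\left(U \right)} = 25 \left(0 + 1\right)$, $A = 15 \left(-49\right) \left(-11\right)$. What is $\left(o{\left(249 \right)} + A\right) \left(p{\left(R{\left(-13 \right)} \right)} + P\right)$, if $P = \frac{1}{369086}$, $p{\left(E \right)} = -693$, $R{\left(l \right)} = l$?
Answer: $- \frac{1037174100835}{184543} \approx -5.6202 \cdot 10^{6}$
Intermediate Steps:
$A = 8085$ ($A = \left(-735\right) \left(-11\right) = 8085$)
$o{\left(U \right)} = 25$ ($o{\left(U \right)} = 25 \cdot 1 = 25$)
$P = \frac{1}{369086} \approx 2.7094 \cdot 10^{-6}$
$\left(o{\left(249 \right)} + A\right) \left(p{\left(R{\left(-13 \right)} \right)} + P\right) = \left(25 + 8085\right) \left(-693 + \frac{1}{369086}\right) = 8110 \left(- \frac{255776597}{369086}\right) = - \frac{1037174100835}{184543}$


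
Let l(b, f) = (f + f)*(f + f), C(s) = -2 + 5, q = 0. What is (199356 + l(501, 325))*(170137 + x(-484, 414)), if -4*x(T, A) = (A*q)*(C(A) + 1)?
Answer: 105800714272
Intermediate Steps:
C(s) = 3
l(b, f) = 4*f**2 (l(b, f) = (2*f)*(2*f) = 4*f**2)
x(T, A) = 0 (x(T, A) = -A*0*(3 + 1)/4 = -0*4 = -1/4*0 = 0)
(199356 + l(501, 325))*(170137 + x(-484, 414)) = (199356 + 4*325**2)*(170137 + 0) = (199356 + 4*105625)*170137 = (199356 + 422500)*170137 = 621856*170137 = 105800714272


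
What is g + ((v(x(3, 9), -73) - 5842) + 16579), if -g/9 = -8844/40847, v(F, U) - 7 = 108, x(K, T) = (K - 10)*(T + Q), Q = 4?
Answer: 443351240/40847 ≈ 10854.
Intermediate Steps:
x(K, T) = (-10 + K)*(4 + T) (x(K, T) = (K - 10)*(T + 4) = (-10 + K)*(4 + T))
v(F, U) = 115 (v(F, U) = 7 + 108 = 115)
g = 79596/40847 (g = -(-79596)/40847 = -9*(-8844/40847) = 79596/40847 ≈ 1.9486)
g + ((v(x(3, 9), -73) - 5842) + 16579) = 79596/40847 + ((115 - 5842) + 16579) = 79596/40847 + (-5727 + 16579) = 79596/40847 + 10852 = 443351240/40847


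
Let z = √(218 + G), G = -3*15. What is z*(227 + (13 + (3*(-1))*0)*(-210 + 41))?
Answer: -1970*√173 ≈ -25911.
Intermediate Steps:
G = -45
z = √173 (z = √(218 - 45) = √173 ≈ 13.153)
z*(227 + (13 + (3*(-1))*0)*(-210 + 41)) = √173*(227 + (13 + (3*(-1))*0)*(-210 + 41)) = √173*(227 + (13 - 3*0)*(-169)) = √173*(227 + (13 + 0)*(-169)) = √173*(227 + 13*(-169)) = √173*(227 - 2197) = √173*(-1970) = -1970*√173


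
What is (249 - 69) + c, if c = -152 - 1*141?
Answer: -113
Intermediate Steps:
c = -293 (c = -152 - 141 = -293)
(249 - 69) + c = (249 - 69) - 293 = 180 - 293 = -113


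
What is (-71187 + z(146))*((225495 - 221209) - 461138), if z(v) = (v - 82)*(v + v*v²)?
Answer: -90966022477572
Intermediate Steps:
z(v) = (-82 + v)*(v + v³)
(-71187 + z(146))*((225495 - 221209) - 461138) = (-71187 + 146*(-82 + 146 + 146³ - 82*146²))*((225495 - 221209) - 461138) = (-71187 + 146*(-82 + 146 + 3112136 - 82*21316))*(4286 - 461138) = (-71187 + 146*(-82 + 146 + 3112136 - 1747912))*(-456852) = (-71187 + 146*1364288)*(-456852) = (-71187 + 199186048)*(-456852) = 199114861*(-456852) = -90966022477572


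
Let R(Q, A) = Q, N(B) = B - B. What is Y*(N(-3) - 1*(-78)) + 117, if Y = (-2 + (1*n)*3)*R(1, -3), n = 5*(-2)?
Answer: -2379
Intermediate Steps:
N(B) = 0
n = -10
Y = -32 (Y = (-2 + (1*(-10))*3)*1 = (-2 - 10*3)*1 = (-2 - 30)*1 = -32*1 = -32)
Y*(N(-3) - 1*(-78)) + 117 = -32*(0 - 1*(-78)) + 117 = -32*(0 + 78) + 117 = -32*78 + 117 = -2496 + 117 = -2379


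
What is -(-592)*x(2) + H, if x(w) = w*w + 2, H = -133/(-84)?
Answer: 42643/12 ≈ 3553.6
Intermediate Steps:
H = 19/12 (H = -133*(-1/84) = 19/12 ≈ 1.5833)
x(w) = 2 + w² (x(w) = w² + 2 = 2 + w²)
-(-592)*x(2) + H = -(-592)*(2 + 2²) + 19/12 = -(-592)*(2 + 4) + 19/12 = -(-592)*6 + 19/12 = -148*(-24) + 19/12 = 3552 + 19/12 = 42643/12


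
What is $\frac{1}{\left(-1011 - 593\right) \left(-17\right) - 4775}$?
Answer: $\frac{1}{22493} \approx 4.4458 \cdot 10^{-5}$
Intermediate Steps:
$\frac{1}{\left(-1011 - 593\right) \left(-17\right) - 4775} = \frac{1}{\left(-1604\right) \left(-17\right) - 4775} = \frac{1}{27268 - 4775} = \frac{1}{22493}$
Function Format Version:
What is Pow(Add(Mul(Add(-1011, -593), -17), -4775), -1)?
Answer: Rational(1, 22493) ≈ 4.4458e-5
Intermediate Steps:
Pow(Add(Mul(Add(-1011, -593), -17), -4775), -1) = Pow(Add(Mul(-1604, -17), -4775), -1) = Pow(Add(27268, -4775), -1) = Pow(22493, -1) = Rational(1, 22493)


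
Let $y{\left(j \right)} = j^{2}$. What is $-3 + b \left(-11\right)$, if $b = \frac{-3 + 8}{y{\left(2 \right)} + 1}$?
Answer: $-14$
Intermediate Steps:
$b = 1$ ($b = \frac{-3 + 8}{2^{2} + 1} = \frac{5}{4 + 1} = \frac{5}{5} = 5 \cdot \frac{1}{5} = 1$)
$-3 + b \left(-11\right) = -3 + 1 \left(-11\right) = -3 - 11 = -14$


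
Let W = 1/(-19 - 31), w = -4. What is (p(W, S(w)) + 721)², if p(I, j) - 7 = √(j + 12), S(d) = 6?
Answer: 530002 + 4368*√2 ≈ 5.3618e+5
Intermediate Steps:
W = -1/50 (W = 1/(-50) = -1/50 ≈ -0.020000)
p(I, j) = 7 + √(12 + j) (p(I, j) = 7 + √(j + 12) = 7 + √(12 + j))
(p(W, S(w)) + 721)² = ((7 + √(12 + 6)) + 721)² = ((7 + √18) + 721)² = ((7 + 3*√2) + 721)² = (728 + 3*√2)²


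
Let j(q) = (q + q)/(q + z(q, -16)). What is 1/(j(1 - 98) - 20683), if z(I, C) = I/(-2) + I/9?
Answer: -11/227477 ≈ -4.8357e-5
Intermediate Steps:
z(I, C) = -7*I/18 (z(I, C) = I*(-½) + I*(⅑) = -I/2 + I/9 = -7*I/18)
j(q) = 36/11 (j(q) = (q + q)/(q - 7*q/18) = (2*q)/((11*q/18)) = (2*q)*(18/(11*q)) = 36/11)
1/(j(1 - 98) - 20683) = 1/(36/11 - 20683) = 1/(-227477/11) = -11/227477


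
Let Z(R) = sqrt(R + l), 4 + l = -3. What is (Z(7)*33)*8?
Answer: 0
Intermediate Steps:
l = -7 (l = -4 - 3 = -7)
Z(R) = sqrt(-7 + R) (Z(R) = sqrt(R - 7) = sqrt(-7 + R))
(Z(7)*33)*8 = (sqrt(-7 + 7)*33)*8 = (sqrt(0)*33)*8 = (0*33)*8 = 0*8 = 0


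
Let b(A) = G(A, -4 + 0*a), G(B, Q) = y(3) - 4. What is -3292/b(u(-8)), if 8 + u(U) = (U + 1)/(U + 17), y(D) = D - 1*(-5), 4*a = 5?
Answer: -823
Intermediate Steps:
a = 5/4 (a = (¼)*5 = 5/4 ≈ 1.2500)
y(D) = 5 + D (y(D) = D + 5 = 5 + D)
u(U) = -8 + (1 + U)/(17 + U) (u(U) = -8 + (U + 1)/(U + 17) = -8 + (1 + U)/(17 + U))
G(B, Q) = 4 (G(B, Q) = (5 + 3) - 4 = 8 - 4 = 4)
b(A) = 4
-3292/b(u(-8)) = -3292/4 = -3292*¼ = -823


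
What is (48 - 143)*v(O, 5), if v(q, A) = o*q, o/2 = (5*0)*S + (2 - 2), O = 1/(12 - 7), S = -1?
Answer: 0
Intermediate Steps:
O = ⅕ (O = 1/5 = ⅕ ≈ 0.20000)
o = 0 (o = 2*((5*0)*(-1) + (2 - 2)) = 2*(0*(-1) + 0) = 2*(0 + 0) = 2*0 = 0)
v(q, A) = 0 (v(q, A) = 0*q = 0)
(48 - 143)*v(O, 5) = (48 - 143)*0 = -95*0 = 0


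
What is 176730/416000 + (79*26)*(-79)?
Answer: -6750247927/41600 ≈ -1.6227e+5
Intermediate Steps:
176730/416000 + (79*26)*(-79) = 176730*(1/416000) + 2054*(-79) = 17673/41600 - 162266 = -6750247927/41600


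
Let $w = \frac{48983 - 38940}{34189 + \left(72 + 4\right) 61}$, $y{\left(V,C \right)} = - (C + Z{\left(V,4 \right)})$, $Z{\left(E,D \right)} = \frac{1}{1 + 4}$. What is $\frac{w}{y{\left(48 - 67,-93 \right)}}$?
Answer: $\frac{10043}{3602960} \approx 0.0027874$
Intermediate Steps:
$Z{\left(E,D \right)} = \frac{1}{5}$
$y{\left(V,C \right)} = - \frac{1}{5} - C$ ($y{\left(V,C \right)} = - (C + \frac{1}{5}) = - (\frac{1}{5} + C) = - \frac{1}{5} - C$)
$w = \frac{10043}{38825}$ ($w = \frac{10043}{34189 + 76 \cdot 61} = \frac{10043}{34189 + 4636} = \frac{10043}{38825} \approx 0.25867$)
$\frac{w}{y{\left(48 - 67,-93 \right)}} = \frac{10043}{38825 \left(- \frac{1}{5} - -93\right)} = \frac{10043}{38825 \left(- \frac{1}{5} + 93\right)} = \frac{10043}{38825 \cdot \frac{464}{5}} = \frac{10043}{38825} \cdot \frac{5}{464} = \frac{10043}{3602960}$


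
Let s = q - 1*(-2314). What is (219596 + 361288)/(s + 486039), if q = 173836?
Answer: 580884/662189 ≈ 0.87722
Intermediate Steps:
s = 176150 (s = 173836 - 1*(-2314) = 173836 + 2314 = 176150)
(219596 + 361288)/(s + 486039) = (219596 + 361288)/(176150 + 486039) = 580884/662189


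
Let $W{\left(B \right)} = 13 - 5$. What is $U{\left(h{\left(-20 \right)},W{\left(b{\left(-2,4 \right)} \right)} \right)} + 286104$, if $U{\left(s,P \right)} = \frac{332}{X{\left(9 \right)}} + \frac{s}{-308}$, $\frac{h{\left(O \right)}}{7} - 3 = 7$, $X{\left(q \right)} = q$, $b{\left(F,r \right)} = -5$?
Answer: $\frac{56655851}{198} \approx 2.8614 \cdot 10^{5}$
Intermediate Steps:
$W{\left(B \right)} = 8$
$h{\left(O \right)} = 70$ ($h{\left(O \right)} = 21 + 7 \cdot 7 = 21 + 49 = 70$)
$U{\left(s,P \right)} = \frac{332}{9} - \frac{s}{308}$ ($U{\left(s,P \right)} = \frac{332}{9} + \frac{s}{-308} = 332 \cdot \frac{1}{9} + s \left(- \frac{1}{308}\right) = \frac{332}{9} - \frac{s}{308}$)
$U{\left(h{\left(-20 \right)},W{\left(b{\left(-2,4 \right)} \right)} \right)} + 286104 = \left(\frac{332}{9} - \frac{5}{22}\right) + 286104 = \frac{7259}{198} + 286104 = \frac{56655851}{198}$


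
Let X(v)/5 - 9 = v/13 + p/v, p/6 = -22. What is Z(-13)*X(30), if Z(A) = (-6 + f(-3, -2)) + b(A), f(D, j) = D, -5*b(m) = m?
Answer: -14368/65 ≈ -221.05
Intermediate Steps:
p = -132 (p = 6*(-22) = -132)
b(m) = -m/5
X(v) = 45 - 660/v + 5*v/13 (X(v) = 45 + 5*(v/13 - 132/v) = 45 + 5*(-132/v + v/13) = 45 + (-660/v + 5*v/13) = 45 - 660/v + 5*v/13)
Z(A) = -9 - A/5 (Z(A) = (-6 - 3) - A/5 = -9 - A/5)
Z(-13)*X(30) = (-9 - ⅕*(-13))*(45 - 660/30 + (5/13)*30) = (-9 + 13/5)*(45 - 660*1/30 + 150/13) = -32*(45 - 22 + 150/13)/5 = -32/5*449/13 = -14368/65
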